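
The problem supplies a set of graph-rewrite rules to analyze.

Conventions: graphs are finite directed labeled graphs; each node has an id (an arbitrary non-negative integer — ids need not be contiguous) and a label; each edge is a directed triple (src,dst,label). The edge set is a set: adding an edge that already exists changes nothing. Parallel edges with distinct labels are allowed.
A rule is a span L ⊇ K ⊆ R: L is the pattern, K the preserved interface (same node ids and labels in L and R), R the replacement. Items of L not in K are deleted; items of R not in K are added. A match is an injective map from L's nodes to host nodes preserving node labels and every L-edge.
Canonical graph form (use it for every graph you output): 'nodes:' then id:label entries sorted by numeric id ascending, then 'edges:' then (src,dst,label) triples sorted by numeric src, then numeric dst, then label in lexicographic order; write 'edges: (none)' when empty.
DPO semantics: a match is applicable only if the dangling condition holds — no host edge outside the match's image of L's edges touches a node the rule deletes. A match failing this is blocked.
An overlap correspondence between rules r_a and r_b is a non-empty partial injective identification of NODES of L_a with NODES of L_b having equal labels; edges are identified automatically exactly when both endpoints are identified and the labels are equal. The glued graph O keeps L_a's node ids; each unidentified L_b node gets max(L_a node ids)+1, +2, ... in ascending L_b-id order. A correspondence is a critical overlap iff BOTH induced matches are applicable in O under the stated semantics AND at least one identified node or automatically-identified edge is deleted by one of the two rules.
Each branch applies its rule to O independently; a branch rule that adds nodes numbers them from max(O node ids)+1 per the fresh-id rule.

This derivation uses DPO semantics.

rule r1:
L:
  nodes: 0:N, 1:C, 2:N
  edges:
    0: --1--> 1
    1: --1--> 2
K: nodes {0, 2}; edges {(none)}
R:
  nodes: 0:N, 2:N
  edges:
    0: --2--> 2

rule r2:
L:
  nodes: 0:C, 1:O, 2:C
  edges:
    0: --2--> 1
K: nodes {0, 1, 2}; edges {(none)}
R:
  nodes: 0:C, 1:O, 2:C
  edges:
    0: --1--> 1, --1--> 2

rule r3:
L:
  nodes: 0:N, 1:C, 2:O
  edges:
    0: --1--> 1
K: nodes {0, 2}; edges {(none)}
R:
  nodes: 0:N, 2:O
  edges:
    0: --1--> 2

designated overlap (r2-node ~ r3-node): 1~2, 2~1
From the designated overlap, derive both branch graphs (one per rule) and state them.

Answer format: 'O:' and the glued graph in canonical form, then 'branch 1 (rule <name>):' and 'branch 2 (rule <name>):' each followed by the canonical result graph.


O:
nodes: 0:C, 1:O, 2:C, 3:N
edges: (0,1,2); (3,2,1)
branch 1 (rule r2):
nodes: 0:C, 1:O, 2:C, 3:N
edges: (0,1,1); (0,2,1); (3,2,1)
branch 2 (rule r3):
nodes: 0:C, 1:O, 3:N
edges: (0,1,2); (3,1,1)


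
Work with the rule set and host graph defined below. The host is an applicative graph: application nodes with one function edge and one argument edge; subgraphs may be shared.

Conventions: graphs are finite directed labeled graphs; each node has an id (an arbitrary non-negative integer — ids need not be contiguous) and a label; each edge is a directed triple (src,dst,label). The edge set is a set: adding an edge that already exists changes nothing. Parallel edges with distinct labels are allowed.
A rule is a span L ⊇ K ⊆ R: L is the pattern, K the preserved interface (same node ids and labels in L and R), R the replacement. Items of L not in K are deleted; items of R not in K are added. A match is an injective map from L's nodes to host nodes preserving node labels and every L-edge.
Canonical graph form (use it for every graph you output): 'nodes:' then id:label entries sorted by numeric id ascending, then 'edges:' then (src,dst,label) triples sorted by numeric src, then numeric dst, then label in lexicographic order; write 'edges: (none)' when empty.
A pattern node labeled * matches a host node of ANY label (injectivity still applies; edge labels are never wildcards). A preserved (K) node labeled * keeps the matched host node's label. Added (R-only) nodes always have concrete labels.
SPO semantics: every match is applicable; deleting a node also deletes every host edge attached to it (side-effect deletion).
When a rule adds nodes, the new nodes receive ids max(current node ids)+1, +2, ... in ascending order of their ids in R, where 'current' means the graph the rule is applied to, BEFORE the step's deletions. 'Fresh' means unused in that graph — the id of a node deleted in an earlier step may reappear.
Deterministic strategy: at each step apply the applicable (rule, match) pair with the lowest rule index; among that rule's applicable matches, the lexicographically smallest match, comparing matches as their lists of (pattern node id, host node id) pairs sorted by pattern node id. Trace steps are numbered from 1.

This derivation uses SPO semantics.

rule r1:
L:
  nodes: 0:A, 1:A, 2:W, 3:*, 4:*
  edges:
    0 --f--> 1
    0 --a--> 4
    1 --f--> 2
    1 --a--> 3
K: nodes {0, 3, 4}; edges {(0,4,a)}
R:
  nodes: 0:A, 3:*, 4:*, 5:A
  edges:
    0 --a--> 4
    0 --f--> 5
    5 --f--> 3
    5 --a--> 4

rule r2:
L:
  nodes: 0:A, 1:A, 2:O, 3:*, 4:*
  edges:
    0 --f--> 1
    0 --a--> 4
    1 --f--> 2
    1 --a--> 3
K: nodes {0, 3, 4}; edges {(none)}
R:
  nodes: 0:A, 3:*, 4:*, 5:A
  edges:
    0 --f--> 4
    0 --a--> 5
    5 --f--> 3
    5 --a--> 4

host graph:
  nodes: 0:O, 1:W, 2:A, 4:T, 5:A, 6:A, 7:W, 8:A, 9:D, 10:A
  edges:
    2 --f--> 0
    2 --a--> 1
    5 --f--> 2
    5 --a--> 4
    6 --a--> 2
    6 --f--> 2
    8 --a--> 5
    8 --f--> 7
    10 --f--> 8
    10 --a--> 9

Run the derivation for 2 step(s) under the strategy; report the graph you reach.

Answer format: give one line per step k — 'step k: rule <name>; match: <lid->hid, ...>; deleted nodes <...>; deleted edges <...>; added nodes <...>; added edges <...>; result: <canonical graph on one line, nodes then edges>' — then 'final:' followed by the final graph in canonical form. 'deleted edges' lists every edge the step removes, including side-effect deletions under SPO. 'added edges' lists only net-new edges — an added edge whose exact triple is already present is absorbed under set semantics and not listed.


step 1: rule r1; match: 0->10, 1->8, 2->7, 3->5, 4->9; deleted nodes 7, 8; deleted edges (8,5,a); (8,7,f); (10,8,f); added nodes 11; added edges (10,11,f); (11,5,f); (11,9,a); result: nodes: 0:O, 1:W, 2:A, 4:T, 5:A, 6:A, 9:D, 10:A, 11:A edges: (2,0,f); (2,1,a); (5,2,f); (5,4,a); (6,2,a); (6,2,f); (10,9,a); (10,11,f); (11,5,f); (11,9,a)
step 2: rule r2; match: 0->5, 1->2, 2->0, 3->1, 4->4; deleted nodes 0, 2; deleted edges (2,0,f); (2,1,a); (5,2,f); (5,4,a); (6,2,a); (6,2,f); added nodes 12; added edges (5,4,f); (5,12,a); (12,1,f); (12,4,a); result: nodes: 1:W, 4:T, 5:A, 6:A, 9:D, 10:A, 11:A, 12:A edges: (5,4,f); (5,12,a); (10,9,a); (10,11,f); (11,5,f); (11,9,a); (12,1,f); (12,4,a)
final:
nodes: 1:W, 4:T, 5:A, 6:A, 9:D, 10:A, 11:A, 12:A
edges: (5,4,f); (5,12,a); (10,9,a); (10,11,f); (11,5,f); (11,9,a); (12,1,f); (12,4,a)


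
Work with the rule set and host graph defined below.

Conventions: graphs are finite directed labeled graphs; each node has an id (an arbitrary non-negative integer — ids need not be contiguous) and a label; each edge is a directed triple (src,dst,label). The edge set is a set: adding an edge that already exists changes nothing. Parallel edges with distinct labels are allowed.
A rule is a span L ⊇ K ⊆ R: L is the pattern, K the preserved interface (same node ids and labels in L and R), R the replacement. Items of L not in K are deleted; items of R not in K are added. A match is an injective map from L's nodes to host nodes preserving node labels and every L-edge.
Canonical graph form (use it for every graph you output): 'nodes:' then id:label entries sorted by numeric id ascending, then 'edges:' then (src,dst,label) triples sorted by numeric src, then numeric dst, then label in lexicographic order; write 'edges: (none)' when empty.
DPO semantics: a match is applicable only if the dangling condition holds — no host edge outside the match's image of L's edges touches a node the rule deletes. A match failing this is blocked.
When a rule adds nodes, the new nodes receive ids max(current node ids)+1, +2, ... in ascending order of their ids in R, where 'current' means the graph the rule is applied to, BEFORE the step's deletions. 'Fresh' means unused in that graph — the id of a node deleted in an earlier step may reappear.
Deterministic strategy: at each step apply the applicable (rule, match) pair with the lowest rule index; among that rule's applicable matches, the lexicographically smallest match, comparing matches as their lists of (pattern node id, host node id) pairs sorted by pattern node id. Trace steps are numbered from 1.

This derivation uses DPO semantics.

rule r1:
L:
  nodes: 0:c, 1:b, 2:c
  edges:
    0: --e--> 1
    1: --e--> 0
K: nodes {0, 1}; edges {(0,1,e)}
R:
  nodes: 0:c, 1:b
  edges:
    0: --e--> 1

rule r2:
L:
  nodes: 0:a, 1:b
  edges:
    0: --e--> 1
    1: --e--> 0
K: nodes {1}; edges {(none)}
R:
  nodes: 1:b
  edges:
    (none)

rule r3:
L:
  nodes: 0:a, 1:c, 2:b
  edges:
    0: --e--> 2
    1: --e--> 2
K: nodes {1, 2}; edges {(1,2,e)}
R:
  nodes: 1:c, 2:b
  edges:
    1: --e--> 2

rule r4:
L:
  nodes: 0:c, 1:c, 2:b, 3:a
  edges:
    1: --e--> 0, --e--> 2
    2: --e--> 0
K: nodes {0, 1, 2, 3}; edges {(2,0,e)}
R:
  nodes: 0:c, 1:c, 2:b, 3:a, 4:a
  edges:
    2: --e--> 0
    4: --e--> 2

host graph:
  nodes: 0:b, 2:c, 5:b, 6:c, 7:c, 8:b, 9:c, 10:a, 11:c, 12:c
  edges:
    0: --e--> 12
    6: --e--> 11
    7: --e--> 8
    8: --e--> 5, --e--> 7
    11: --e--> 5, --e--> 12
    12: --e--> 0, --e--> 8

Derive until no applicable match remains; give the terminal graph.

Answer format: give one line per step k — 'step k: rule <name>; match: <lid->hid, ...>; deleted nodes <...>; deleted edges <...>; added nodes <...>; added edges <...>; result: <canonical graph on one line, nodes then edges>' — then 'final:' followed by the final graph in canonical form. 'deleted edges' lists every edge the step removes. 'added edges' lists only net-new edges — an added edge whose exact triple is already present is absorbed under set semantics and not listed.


step 1: rule r1; match: 0->7, 1->8, 2->2; deleted nodes 2; deleted edges (8,7,e); added nodes (none); added edges (none); result: nodes: 0:b, 5:b, 6:c, 7:c, 8:b, 9:c, 10:a, 11:c, 12:c edges: (0,12,e); (6,11,e); (7,8,e); (8,5,e); (11,5,e); (11,12,e); (12,0,e); (12,8,e)
step 2: rule r1; match: 0->12, 1->0, 2->9; deleted nodes 9; deleted edges (0,12,e); added nodes (none); added edges (none); result: nodes: 0:b, 5:b, 6:c, 7:c, 8:b, 10:a, 11:c, 12:c edges: (6,11,e); (7,8,e); (8,5,e); (11,5,e); (11,12,e); (12,0,e); (12,8,e)
final:
nodes: 0:b, 5:b, 6:c, 7:c, 8:b, 10:a, 11:c, 12:c
edges: (6,11,e); (7,8,e); (8,5,e); (11,5,e); (11,12,e); (12,0,e); (12,8,e)


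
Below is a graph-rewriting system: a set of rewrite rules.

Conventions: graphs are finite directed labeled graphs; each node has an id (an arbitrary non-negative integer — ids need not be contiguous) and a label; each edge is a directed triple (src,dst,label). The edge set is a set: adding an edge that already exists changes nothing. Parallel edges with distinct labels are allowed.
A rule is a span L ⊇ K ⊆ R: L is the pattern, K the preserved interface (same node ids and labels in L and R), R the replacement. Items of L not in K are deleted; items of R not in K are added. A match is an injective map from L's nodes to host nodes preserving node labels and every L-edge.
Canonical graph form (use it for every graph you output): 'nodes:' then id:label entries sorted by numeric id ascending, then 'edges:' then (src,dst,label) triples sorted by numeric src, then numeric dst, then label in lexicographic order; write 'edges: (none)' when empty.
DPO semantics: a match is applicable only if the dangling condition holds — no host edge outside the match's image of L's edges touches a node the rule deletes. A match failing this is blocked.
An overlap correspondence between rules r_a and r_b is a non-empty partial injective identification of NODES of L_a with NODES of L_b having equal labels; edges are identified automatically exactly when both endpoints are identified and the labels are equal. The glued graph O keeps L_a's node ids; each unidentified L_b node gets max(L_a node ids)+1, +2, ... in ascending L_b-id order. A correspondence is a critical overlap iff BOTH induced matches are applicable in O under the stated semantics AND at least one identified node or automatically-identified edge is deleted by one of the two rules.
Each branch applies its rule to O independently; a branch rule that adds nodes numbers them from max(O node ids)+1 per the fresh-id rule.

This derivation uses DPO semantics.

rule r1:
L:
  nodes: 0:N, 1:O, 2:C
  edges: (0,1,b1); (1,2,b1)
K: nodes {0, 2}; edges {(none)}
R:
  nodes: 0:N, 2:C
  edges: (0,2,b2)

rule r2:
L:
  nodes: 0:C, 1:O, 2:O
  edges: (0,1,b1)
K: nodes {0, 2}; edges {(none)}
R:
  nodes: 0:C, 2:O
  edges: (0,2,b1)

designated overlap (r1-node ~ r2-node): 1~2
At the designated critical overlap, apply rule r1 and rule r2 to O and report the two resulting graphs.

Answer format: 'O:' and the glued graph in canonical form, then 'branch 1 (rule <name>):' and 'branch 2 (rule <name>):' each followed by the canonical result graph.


O:
nodes: 0:N, 1:O, 2:C, 3:C, 4:O
edges: (0,1,b1); (1,2,b1); (3,4,b1)
branch 1 (rule r1):
nodes: 0:N, 2:C, 3:C, 4:O
edges: (0,2,b2); (3,4,b1)
branch 2 (rule r2):
nodes: 0:N, 1:O, 2:C, 3:C
edges: (0,1,b1); (1,2,b1); (3,1,b1)


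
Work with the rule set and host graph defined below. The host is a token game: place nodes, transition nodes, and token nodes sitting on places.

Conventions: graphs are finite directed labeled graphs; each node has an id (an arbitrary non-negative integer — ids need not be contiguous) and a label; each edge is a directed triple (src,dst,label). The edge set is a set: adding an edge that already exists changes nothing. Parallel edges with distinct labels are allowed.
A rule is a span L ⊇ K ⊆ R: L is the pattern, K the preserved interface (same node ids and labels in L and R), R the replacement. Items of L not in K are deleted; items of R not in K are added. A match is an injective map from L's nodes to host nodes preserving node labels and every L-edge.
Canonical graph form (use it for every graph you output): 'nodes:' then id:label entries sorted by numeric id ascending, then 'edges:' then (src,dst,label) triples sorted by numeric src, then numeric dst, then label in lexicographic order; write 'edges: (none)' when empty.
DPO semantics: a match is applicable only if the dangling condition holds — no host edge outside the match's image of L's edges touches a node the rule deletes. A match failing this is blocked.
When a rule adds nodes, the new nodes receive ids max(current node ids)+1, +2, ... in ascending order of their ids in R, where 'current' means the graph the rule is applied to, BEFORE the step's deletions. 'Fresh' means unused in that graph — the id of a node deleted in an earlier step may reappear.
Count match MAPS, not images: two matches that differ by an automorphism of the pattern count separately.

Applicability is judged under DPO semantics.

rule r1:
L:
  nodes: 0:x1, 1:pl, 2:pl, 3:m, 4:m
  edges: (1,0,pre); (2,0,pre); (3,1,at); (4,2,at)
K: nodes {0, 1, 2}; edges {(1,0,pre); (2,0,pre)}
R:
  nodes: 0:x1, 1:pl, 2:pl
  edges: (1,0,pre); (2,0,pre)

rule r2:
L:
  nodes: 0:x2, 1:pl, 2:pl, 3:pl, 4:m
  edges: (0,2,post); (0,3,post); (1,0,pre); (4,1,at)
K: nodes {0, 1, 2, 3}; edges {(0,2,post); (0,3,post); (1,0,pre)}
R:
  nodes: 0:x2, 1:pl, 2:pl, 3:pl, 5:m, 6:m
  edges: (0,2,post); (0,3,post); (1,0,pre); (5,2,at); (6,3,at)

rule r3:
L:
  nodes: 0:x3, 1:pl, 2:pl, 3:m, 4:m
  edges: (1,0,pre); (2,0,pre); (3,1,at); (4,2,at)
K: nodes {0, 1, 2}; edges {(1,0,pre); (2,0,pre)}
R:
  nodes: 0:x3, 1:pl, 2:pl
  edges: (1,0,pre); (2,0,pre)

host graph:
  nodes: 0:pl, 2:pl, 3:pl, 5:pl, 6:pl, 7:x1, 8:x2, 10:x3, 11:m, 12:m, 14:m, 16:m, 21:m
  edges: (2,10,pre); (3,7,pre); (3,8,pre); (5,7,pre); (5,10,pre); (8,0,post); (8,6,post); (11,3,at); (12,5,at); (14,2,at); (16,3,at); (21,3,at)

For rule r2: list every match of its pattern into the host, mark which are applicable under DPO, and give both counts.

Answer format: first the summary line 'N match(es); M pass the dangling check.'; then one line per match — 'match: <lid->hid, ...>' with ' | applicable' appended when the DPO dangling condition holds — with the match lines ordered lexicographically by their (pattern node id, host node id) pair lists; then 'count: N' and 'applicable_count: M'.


6 match(es); 6 pass the dangling check.
match: 0->8, 1->3, 2->0, 3->6, 4->11 | applicable
match: 0->8, 1->3, 2->0, 3->6, 4->16 | applicable
match: 0->8, 1->3, 2->0, 3->6, 4->21 | applicable
match: 0->8, 1->3, 2->6, 3->0, 4->11 | applicable
match: 0->8, 1->3, 2->6, 3->0, 4->16 | applicable
match: 0->8, 1->3, 2->6, 3->0, 4->21 | applicable
count: 6
applicable_count: 6


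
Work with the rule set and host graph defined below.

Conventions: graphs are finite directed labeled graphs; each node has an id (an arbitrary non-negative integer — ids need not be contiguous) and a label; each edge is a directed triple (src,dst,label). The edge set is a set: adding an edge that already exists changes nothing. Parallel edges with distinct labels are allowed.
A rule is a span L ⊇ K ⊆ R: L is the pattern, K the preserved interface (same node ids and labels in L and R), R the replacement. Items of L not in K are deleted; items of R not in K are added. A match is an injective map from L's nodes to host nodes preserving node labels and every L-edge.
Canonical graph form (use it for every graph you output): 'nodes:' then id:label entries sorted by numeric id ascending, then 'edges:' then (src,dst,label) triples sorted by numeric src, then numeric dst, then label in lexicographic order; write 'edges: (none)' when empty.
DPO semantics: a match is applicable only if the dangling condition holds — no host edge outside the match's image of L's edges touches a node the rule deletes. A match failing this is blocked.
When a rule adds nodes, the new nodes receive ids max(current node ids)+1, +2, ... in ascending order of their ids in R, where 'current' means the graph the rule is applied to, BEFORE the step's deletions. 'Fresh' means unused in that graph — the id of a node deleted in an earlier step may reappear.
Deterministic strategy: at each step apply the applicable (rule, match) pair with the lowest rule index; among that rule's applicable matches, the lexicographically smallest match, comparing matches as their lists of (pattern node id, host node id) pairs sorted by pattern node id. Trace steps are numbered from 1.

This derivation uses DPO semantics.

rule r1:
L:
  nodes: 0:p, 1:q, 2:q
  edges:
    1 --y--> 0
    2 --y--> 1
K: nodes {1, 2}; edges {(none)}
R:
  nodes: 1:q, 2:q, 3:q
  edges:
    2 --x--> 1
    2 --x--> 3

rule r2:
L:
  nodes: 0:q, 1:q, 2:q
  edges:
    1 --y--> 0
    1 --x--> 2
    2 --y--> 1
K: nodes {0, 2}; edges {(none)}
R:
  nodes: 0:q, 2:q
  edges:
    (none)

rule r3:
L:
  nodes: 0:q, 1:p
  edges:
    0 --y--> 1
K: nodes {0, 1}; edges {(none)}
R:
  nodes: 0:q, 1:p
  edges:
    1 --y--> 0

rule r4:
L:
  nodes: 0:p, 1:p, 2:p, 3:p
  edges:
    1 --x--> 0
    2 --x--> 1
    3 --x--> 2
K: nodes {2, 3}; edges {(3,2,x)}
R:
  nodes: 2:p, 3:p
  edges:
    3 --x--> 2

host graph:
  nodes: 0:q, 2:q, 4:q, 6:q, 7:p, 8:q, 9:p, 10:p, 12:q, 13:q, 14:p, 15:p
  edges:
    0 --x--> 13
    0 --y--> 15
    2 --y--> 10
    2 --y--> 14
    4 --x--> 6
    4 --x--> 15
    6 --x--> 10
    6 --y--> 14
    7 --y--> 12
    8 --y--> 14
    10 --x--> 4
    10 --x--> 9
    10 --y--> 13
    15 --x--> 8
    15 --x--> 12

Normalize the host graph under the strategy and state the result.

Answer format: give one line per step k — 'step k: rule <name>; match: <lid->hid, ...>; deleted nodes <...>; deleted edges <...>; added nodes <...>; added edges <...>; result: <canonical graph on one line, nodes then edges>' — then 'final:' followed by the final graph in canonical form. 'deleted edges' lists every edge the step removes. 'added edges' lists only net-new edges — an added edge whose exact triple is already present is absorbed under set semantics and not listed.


step 1: rule r3; match: 0->0, 1->15; deleted nodes (none); deleted edges (0,15,y); added nodes (none); added edges (15,0,y); result: nodes: 0:q, 2:q, 4:q, 6:q, 7:p, 8:q, 9:p, 10:p, 12:q, 13:q, 14:p, 15:p edges: (0,13,x); (2,10,y); (2,14,y); (4,6,x); (4,15,x); (6,10,x); (6,14,y); (7,12,y); (8,14,y); (10,4,x); (10,9,x); (10,13,y); (15,0,y); (15,8,x); (15,12,x)
step 2: rule r3; match: 0->2, 1->10; deleted nodes (none); deleted edges (2,10,y); added nodes (none); added edges (10,2,y); result: nodes: 0:q, 2:q, 4:q, 6:q, 7:p, 8:q, 9:p, 10:p, 12:q, 13:q, 14:p, 15:p edges: (0,13,x); (2,14,y); (4,6,x); (4,15,x); (6,10,x); (6,14,y); (7,12,y); (8,14,y); (10,2,y); (10,4,x); (10,9,x); (10,13,y); (15,0,y); (15,8,x); (15,12,x)
step 3: rule r3; match: 0->2, 1->14; deleted nodes (none); deleted edges (2,14,y); added nodes (none); added edges (14,2,y); result: nodes: 0:q, 2:q, 4:q, 6:q, 7:p, 8:q, 9:p, 10:p, 12:q, 13:q, 14:p, 15:p edges: (0,13,x); (4,6,x); (4,15,x); (6,10,x); (6,14,y); (7,12,y); (8,14,y); (10,2,y); (10,4,x); (10,9,x); (10,13,y); (14,2,y); (15,0,y); (15,8,x); (15,12,x)
step 4: rule r3; match: 0->6, 1->14; deleted nodes (none); deleted edges (6,14,y); added nodes (none); added edges (14,6,y); result: nodes: 0:q, 2:q, 4:q, 6:q, 7:p, 8:q, 9:p, 10:p, 12:q, 13:q, 14:p, 15:p edges: (0,13,x); (4,6,x); (4,15,x); (6,10,x); (7,12,y); (8,14,y); (10,2,y); (10,4,x); (10,9,x); (10,13,y); (14,2,y); (14,6,y); (15,0,y); (15,8,x); (15,12,x)
step 5: rule r3; match: 0->8, 1->14; deleted nodes (none); deleted edges (8,14,y); added nodes (none); added edges (14,8,y); result: nodes: 0:q, 2:q, 4:q, 6:q, 7:p, 8:q, 9:p, 10:p, 12:q, 13:q, 14:p, 15:p edges: (0,13,x); (4,6,x); (4,15,x); (6,10,x); (7,12,y); (10,2,y); (10,4,x); (10,9,x); (10,13,y); (14,2,y); (14,6,y); (14,8,y); (15,0,y); (15,8,x); (15,12,x)
final:
nodes: 0:q, 2:q, 4:q, 6:q, 7:p, 8:q, 9:p, 10:p, 12:q, 13:q, 14:p, 15:p
edges: (0,13,x); (4,6,x); (4,15,x); (6,10,x); (7,12,y); (10,2,y); (10,4,x); (10,9,x); (10,13,y); (14,2,y); (14,6,y); (14,8,y); (15,0,y); (15,8,x); (15,12,x)


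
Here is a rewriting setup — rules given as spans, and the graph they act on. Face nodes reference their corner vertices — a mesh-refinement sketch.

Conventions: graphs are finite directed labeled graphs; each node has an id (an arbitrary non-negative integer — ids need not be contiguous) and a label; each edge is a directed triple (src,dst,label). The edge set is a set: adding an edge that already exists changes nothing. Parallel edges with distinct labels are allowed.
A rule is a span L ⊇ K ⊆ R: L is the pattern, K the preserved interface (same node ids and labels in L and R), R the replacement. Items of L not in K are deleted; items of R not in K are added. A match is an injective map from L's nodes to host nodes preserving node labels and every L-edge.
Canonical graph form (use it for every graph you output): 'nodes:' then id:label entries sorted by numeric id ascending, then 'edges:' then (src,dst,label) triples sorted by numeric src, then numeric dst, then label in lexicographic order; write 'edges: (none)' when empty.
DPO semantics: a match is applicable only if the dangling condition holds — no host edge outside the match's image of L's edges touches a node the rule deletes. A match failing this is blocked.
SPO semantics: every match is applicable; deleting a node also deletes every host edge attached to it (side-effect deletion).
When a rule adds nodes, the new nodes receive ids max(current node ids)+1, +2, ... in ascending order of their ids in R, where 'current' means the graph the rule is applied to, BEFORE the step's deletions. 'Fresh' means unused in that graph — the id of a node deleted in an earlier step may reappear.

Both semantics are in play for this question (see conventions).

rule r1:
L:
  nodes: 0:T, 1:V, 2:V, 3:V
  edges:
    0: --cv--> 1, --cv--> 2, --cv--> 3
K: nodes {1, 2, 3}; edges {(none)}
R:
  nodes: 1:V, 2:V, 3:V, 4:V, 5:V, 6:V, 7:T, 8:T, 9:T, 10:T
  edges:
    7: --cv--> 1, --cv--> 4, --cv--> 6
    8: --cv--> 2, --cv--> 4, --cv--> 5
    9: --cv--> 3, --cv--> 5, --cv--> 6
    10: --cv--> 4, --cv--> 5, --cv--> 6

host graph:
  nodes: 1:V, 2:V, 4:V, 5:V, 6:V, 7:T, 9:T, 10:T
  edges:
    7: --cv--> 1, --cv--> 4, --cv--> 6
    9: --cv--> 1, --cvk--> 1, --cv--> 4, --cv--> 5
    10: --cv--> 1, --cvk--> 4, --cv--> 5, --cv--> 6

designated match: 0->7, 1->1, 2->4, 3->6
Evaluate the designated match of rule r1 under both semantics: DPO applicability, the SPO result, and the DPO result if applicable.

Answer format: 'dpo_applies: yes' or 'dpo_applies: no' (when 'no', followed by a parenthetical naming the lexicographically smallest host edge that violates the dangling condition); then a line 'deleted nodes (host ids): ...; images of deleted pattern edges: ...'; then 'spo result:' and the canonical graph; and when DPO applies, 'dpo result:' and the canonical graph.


dpo_applies: yes
deleted nodes (host ids): 7; images of deleted pattern edges: (7,1,cv); (7,4,cv); (7,6,cv)
spo result:
nodes: 1:V, 2:V, 4:V, 5:V, 6:V, 9:T, 10:T, 11:V, 12:V, 13:V, 14:T, 15:T, 16:T, 17:T
edges: (9,1,cv); (9,1,cvk); (9,4,cv); (9,5,cv); (10,1,cv); (10,4,cvk); (10,5,cv); (10,6,cv); (14,1,cv); (14,11,cv); (14,13,cv); (15,4,cv); (15,11,cv); (15,12,cv); (16,6,cv); (16,12,cv); (16,13,cv); (17,11,cv); (17,12,cv); (17,13,cv)
dpo result:
nodes: 1:V, 2:V, 4:V, 5:V, 6:V, 9:T, 10:T, 11:V, 12:V, 13:V, 14:T, 15:T, 16:T, 17:T
edges: (9,1,cv); (9,1,cvk); (9,4,cv); (9,5,cv); (10,1,cv); (10,4,cvk); (10,5,cv); (10,6,cv); (14,1,cv); (14,11,cv); (14,13,cv); (15,4,cv); (15,11,cv); (15,12,cv); (16,6,cv); (16,12,cv); (16,13,cv); (17,11,cv); (17,12,cv); (17,13,cv)


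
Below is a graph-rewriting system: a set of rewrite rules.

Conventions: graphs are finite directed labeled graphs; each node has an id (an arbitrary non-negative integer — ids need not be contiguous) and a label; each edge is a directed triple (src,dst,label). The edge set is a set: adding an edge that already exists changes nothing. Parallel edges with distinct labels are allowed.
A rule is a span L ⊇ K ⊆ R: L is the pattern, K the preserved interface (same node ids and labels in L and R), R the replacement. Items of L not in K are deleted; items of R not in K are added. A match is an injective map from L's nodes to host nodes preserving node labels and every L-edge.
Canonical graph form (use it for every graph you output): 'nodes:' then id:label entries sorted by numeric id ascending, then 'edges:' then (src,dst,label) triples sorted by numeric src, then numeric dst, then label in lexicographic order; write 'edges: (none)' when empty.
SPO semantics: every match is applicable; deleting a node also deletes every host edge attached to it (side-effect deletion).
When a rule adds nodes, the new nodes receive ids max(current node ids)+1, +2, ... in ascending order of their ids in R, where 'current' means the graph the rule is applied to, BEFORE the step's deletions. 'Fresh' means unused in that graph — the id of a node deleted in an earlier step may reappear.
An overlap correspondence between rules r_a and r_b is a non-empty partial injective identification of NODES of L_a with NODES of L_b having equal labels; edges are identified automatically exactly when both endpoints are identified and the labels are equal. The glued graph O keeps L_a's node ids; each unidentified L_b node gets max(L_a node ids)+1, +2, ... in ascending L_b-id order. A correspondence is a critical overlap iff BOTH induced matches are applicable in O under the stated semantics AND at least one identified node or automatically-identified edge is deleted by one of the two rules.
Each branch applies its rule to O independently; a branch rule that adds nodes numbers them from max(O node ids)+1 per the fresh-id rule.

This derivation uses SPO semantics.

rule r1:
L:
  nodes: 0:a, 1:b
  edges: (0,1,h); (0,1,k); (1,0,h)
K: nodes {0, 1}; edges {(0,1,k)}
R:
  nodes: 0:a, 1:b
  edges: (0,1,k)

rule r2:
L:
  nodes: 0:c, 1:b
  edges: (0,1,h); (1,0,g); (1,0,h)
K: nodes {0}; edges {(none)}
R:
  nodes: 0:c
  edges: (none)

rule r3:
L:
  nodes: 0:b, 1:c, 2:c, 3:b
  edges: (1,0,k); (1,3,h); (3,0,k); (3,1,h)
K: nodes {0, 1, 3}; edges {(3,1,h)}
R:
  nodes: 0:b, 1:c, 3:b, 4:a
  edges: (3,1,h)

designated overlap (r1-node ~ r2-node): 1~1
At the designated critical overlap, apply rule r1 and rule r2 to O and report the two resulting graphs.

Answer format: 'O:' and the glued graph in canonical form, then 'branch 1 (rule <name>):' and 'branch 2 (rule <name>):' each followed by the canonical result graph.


O:
nodes: 0:a, 1:b, 2:c
edges: (0,1,h); (0,1,k); (1,0,h); (1,2,g); (1,2,h); (2,1,h)
branch 1 (rule r1):
nodes: 0:a, 1:b, 2:c
edges: (0,1,k); (1,2,g); (1,2,h); (2,1,h)
branch 2 (rule r2):
nodes: 0:a, 2:c
edges: (none)


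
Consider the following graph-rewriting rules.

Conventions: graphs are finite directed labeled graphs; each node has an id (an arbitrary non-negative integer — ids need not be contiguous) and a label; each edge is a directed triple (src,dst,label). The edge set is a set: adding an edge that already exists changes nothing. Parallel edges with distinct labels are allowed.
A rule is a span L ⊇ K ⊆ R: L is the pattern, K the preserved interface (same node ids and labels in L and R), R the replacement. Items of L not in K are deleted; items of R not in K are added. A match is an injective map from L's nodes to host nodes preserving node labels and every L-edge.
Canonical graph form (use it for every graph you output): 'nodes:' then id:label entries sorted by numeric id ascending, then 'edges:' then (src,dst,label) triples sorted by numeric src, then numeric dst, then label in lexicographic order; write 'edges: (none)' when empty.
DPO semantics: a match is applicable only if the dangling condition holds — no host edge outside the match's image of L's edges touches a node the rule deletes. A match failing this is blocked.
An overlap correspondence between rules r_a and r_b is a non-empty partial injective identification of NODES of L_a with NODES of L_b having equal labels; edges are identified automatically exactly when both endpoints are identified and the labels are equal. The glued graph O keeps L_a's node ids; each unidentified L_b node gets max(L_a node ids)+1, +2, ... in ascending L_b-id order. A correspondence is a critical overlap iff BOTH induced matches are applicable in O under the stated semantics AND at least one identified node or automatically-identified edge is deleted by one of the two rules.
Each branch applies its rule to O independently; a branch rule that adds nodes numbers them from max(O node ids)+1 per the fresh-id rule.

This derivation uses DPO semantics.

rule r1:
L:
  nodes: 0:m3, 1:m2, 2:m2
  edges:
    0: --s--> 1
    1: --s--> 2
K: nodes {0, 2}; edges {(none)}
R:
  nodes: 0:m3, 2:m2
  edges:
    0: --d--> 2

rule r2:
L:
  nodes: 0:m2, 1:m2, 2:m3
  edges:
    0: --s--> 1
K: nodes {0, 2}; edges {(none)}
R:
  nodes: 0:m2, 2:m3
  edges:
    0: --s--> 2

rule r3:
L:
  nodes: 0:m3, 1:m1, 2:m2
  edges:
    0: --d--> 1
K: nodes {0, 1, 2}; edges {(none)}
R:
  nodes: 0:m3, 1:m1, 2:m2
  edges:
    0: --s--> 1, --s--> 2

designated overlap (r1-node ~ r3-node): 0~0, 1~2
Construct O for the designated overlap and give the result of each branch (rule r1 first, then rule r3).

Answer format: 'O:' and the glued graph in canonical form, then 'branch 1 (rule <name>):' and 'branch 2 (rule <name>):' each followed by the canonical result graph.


O:
nodes: 0:m3, 1:m2, 2:m2, 3:m1
edges: (0,1,s); (0,3,d); (1,2,s)
branch 1 (rule r1):
nodes: 0:m3, 2:m2, 3:m1
edges: (0,2,d); (0,3,d)
branch 2 (rule r3):
nodes: 0:m3, 1:m2, 2:m2, 3:m1
edges: (0,1,s); (0,3,s); (1,2,s)


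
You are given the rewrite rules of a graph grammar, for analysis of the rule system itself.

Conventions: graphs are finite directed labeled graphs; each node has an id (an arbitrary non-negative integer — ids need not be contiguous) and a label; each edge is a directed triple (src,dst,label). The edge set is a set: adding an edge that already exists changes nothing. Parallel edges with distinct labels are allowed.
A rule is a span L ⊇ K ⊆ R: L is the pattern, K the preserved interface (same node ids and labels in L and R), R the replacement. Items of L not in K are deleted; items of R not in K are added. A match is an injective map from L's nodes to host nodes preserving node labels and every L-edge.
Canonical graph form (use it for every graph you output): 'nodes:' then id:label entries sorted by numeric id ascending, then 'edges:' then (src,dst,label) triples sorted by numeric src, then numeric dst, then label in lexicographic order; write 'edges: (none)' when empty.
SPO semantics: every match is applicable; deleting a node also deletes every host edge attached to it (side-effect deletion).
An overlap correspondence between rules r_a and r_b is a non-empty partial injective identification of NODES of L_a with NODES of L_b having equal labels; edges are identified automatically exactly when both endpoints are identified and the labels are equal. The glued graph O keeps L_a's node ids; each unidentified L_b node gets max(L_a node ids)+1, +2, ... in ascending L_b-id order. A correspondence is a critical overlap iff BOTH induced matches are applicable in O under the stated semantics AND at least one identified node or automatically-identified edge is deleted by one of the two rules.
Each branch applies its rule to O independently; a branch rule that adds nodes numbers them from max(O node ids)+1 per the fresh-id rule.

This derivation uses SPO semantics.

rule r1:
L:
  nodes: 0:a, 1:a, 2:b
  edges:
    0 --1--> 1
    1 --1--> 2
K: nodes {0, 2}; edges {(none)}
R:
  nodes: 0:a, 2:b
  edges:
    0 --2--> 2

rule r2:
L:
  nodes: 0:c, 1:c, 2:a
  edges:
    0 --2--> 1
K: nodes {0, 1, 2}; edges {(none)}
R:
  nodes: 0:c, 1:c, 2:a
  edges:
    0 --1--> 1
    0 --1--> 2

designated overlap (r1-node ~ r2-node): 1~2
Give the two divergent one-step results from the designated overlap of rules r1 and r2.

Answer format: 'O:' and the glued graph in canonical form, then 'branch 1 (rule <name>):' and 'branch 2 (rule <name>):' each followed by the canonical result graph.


O:
nodes: 0:a, 1:a, 2:b, 3:c, 4:c
edges: (0,1,1); (1,2,1); (3,4,2)
branch 1 (rule r1):
nodes: 0:a, 2:b, 3:c, 4:c
edges: (0,2,2); (3,4,2)
branch 2 (rule r2):
nodes: 0:a, 1:a, 2:b, 3:c, 4:c
edges: (0,1,1); (1,2,1); (3,1,1); (3,4,1)


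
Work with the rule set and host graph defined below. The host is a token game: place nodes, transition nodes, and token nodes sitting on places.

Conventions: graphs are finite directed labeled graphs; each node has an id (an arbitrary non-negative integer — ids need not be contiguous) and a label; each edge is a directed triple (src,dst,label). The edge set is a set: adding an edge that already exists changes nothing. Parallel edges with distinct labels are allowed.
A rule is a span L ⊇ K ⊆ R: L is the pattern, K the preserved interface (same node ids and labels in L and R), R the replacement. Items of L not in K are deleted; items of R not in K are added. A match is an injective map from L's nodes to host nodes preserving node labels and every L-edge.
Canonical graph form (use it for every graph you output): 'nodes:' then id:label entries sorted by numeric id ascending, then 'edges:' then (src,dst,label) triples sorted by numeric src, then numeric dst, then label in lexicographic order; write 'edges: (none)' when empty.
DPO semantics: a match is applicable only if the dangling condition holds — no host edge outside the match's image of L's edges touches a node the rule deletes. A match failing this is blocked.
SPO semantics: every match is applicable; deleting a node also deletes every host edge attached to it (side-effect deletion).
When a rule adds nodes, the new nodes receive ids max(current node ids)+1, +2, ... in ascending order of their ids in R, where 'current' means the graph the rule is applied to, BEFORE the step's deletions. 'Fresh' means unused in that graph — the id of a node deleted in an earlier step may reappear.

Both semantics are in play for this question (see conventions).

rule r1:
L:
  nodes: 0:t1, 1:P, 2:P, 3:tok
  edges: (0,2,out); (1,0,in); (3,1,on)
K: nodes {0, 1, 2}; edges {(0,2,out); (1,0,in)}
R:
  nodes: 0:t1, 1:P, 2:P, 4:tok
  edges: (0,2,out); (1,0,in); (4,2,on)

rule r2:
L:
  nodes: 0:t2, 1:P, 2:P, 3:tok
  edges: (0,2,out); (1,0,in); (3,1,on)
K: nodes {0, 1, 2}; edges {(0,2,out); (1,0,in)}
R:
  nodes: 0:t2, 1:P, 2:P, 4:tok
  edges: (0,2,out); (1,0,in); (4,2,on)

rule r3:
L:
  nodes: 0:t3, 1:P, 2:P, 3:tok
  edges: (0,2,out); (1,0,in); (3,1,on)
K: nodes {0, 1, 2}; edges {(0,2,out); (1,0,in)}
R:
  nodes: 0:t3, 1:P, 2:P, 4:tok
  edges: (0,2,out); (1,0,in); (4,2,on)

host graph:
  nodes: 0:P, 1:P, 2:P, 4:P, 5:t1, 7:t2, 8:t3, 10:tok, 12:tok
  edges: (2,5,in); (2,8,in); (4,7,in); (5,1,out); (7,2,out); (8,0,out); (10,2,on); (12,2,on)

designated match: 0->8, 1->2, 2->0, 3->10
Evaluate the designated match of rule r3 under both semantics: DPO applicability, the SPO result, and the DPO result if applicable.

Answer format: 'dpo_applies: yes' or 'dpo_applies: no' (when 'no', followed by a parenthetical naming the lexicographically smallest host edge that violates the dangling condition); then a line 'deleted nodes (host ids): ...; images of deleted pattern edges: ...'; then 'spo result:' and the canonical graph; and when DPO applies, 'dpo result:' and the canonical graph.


dpo_applies: yes
deleted nodes (host ids): 10; images of deleted pattern edges: (10,2,on)
spo result:
nodes: 0:P, 1:P, 2:P, 4:P, 5:t1, 7:t2, 8:t3, 12:tok, 13:tok
edges: (2,5,in); (2,8,in); (4,7,in); (5,1,out); (7,2,out); (8,0,out); (12,2,on); (13,0,on)
dpo result:
nodes: 0:P, 1:P, 2:P, 4:P, 5:t1, 7:t2, 8:t3, 12:tok, 13:tok
edges: (2,5,in); (2,8,in); (4,7,in); (5,1,out); (7,2,out); (8,0,out); (12,2,on); (13,0,on)


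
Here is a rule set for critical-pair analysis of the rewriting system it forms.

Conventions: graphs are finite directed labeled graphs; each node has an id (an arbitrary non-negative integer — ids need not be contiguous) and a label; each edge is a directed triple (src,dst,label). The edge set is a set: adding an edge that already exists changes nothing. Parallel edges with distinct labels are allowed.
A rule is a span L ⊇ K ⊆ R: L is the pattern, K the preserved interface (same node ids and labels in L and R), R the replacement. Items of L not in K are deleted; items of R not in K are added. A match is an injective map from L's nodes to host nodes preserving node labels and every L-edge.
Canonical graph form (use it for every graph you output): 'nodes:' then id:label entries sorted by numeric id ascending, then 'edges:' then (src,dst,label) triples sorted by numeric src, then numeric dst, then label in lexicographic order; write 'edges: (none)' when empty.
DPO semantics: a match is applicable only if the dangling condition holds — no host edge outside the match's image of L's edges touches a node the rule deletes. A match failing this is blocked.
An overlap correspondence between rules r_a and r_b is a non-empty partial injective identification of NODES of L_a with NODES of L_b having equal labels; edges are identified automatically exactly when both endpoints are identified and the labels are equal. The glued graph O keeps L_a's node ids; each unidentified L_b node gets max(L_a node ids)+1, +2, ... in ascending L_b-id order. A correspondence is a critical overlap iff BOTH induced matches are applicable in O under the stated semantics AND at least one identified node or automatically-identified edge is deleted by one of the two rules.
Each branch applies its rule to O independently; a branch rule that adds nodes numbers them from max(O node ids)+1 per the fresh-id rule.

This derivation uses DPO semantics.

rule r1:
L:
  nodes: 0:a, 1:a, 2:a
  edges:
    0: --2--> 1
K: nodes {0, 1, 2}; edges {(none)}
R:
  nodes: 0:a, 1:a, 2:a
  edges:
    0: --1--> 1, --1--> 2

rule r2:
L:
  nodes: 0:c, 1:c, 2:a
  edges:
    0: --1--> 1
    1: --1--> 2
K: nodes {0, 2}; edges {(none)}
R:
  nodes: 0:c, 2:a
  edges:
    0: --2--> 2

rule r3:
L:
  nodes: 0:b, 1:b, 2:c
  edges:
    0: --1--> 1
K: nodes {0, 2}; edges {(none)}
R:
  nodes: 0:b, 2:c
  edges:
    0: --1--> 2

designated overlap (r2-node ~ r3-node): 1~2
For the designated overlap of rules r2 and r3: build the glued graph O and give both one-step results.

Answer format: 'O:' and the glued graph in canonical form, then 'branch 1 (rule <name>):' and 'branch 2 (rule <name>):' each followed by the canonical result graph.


O:
nodes: 0:c, 1:c, 2:a, 3:b, 4:b
edges: (0,1,1); (1,2,1); (3,4,1)
branch 1 (rule r2):
nodes: 0:c, 2:a, 3:b, 4:b
edges: (0,2,2); (3,4,1)
branch 2 (rule r3):
nodes: 0:c, 1:c, 2:a, 3:b
edges: (0,1,1); (1,2,1); (3,1,1)
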